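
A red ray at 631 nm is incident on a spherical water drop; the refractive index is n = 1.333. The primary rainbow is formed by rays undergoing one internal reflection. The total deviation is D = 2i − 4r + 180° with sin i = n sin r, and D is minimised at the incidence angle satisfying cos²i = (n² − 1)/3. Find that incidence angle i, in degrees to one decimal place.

cos²i = (1.333² − 1)/3 = (1.77689 − 1)/3 = 0.25896.
cos i = 0.50888, so i = 59.410°.

59.4°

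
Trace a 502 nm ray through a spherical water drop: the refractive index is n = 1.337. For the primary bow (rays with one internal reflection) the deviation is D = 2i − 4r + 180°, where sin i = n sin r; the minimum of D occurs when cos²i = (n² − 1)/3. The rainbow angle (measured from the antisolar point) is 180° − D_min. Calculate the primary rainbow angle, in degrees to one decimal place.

41.5°

cos²i = (1.78757 − 1)/3 = 0.26252; i = arccos(0.51237) = 59.178°.
sin r = sin 59.178°/1.337 = 0.64231; r = 39.964°.
D_min = 2·59.178° − 4·39.964° + 180° = 138.500°.
Rainbow angle = 180° − D_min = 41.500°.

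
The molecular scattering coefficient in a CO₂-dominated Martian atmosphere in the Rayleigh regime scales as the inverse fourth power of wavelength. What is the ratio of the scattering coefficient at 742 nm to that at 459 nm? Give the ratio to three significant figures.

Rayleigh scattering ∝ λ⁻⁴, so the ratio of coefficients is the inverse fourth power of the wavelength ratio.
σ(742)/σ(459) = (459/742)⁴ = (0.6186)⁴ = 0.1464.

0.146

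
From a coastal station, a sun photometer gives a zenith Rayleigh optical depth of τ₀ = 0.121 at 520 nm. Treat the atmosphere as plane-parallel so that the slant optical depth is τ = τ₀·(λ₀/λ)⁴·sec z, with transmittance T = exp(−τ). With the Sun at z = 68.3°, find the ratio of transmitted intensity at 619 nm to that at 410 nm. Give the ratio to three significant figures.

Airmass: sec 68.3° = 2.7046.
τ(619 nm) = 0.121 × (520/619)⁴ × 2.7046 = 0.121 × 0.4980 × 2.7046 = 0.1630.
τ(410 nm) = 0.121 × (520/410)⁴ × 2.7046 = 0.121 × 2.5875 × 2.7046 = 0.8468.
T(619)/T(410) = exp(τ_B − τ_A) = exp(0.6838) = 1.9813.

1.98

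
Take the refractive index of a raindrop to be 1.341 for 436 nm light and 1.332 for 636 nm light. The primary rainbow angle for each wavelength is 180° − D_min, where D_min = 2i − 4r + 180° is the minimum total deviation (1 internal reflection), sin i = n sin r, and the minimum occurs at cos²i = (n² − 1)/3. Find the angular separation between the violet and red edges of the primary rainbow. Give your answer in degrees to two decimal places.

1.29°

At 436 nm (n = 1.341): cos²i = 0.26609 → i = 58.946°, r = 39.705°, D_min = 139.071°, rainbow angle = 40.929°.
At 636 nm (n = 1.332): cos²i = 0.25807 → i = 59.469°, r = 40.290°, D_min = 137.776°, rainbow angle = 42.224°.
Angular width = |40.929° − 42.224°| = 1.295°.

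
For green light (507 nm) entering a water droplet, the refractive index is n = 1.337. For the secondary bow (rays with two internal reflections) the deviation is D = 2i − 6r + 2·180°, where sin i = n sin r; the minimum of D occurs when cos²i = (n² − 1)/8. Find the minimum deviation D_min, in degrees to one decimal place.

cos²i = (1.78757 − 1)/8 = 0.09845; i = arccos(0.31376) = 71.714°.
sin r = sin 71.714°/1.337 = 0.71017; r = 45.249°.
D_min = 2·71.714° − 6·45.249° + 360° = 231.934°.

231.9°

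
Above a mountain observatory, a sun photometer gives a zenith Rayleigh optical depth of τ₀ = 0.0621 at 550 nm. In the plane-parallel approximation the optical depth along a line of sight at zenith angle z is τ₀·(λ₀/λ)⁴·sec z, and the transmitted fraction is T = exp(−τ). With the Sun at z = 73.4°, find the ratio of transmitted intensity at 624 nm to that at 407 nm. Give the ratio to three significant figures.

1.81

Airmass: sec 73.4° = 3.5003.
τ(624 nm) = 0.0621 × (550/624)⁴ × 3.5003 = 0.0621 × 0.6035 × 3.5003 = 0.1312.
τ(407 nm) = 0.0621 × (550/407)⁴ × 3.5003 = 0.0621 × 3.3348 × 3.5003 = 0.7249.
T(624)/T(407) = exp(τ_B − τ_A) = exp(0.5937) = 1.8107.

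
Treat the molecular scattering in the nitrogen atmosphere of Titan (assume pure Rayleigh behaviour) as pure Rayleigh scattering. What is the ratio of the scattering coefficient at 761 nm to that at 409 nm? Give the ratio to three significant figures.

0.0834

Rayleigh scattering ∝ λ⁻⁴, so the ratio of coefficients is the inverse fourth power of the wavelength ratio.
σ(761)/σ(409) = (409/761)⁴ = (0.5375)⁴ = 0.08344.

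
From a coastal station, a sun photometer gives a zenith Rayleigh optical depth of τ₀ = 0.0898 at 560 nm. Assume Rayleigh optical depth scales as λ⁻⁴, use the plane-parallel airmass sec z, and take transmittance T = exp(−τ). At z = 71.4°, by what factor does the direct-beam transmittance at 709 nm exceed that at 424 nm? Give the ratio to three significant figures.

2.11

Airmass: sec 71.4° = 3.1352.
τ(709 nm) = 0.0898 × (560/709)⁴ × 3.1352 = 0.0898 × 0.3892 × 3.1352 = 0.1096.
τ(424 nm) = 0.0898 × (560/424)⁴ × 3.1352 = 0.0898 × 3.0429 × 3.1352 = 0.8567.
T(709)/T(424) = exp(τ_B − τ_A) = exp(0.7471) = 2.1109.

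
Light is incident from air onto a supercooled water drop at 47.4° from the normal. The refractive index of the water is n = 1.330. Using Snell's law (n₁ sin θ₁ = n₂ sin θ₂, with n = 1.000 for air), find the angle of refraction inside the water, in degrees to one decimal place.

33.6°

Snell: sin θ_r = sin θ_i / n = sin 47.4° / 1.330 = 0.7361 / 1.330 = 0.5535.
θ_r = arcsin(0.5535) = 33.60°.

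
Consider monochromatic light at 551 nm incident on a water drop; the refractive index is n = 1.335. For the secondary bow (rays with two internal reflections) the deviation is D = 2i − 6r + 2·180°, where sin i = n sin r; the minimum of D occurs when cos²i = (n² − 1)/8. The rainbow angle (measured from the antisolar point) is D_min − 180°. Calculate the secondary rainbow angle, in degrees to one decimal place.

cos²i = (1.78222 − 1)/8 = 0.09778; i = arccos(0.31269) = 71.778°.
sin r = sin 71.778°/1.335 = 0.71150; r = 45.357°.
D_min = 2·71.778° − 6·45.357° + 360° = 231.414°.
Rainbow angle = D_min − 180° = 51.414°.

51.4°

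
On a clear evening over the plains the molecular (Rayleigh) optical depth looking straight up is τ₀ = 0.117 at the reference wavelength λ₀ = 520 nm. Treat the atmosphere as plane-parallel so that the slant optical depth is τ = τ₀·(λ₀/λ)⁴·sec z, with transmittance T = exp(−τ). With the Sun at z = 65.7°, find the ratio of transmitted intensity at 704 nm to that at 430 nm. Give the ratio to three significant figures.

1.69

Airmass: sec 65.7° = 2.4300.
τ(704 nm) = 0.117 × (520/704)⁴ × 2.4300 = 0.117 × 0.2977 × 2.4300 = 0.0846.
τ(430 nm) = 0.117 × (520/430)⁴ × 2.4300 = 0.117 × 2.1386 × 2.4300 = 0.6081.
T(704)/T(430) = exp(τ_B − τ_A) = exp(0.5234) = 1.6878.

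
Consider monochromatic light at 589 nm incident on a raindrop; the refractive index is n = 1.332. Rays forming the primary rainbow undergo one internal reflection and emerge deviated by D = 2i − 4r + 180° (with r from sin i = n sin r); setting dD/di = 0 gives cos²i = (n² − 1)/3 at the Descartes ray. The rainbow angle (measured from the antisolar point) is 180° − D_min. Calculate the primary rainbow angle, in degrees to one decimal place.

cos²i = (1.77422 − 1)/3 = 0.25807; i = arccos(0.50801) = 59.469°.
sin r = sin 59.469°/1.332 = 0.64666; r = 40.290°.
D_min = 2·59.469° − 4·40.290° + 180° = 137.776°.
Rainbow angle = 180° − D_min = 42.224°.

42.2°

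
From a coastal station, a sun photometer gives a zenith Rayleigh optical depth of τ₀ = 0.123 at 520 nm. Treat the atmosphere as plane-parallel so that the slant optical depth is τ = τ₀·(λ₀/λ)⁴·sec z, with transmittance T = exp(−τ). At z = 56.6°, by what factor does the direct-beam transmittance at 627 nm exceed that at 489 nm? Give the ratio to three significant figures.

Airmass: sec 56.6° = 1.8166.
τ(627 nm) = 0.123 × (520/627)⁴ × 1.8166 = 0.123 × 0.4731 × 1.8166 = 0.1057.
τ(489 nm) = 0.123 × (520/489)⁴ × 1.8166 = 0.123 × 1.2787 × 1.8166 = 0.2857.
T(627)/T(489) = exp(τ_B − τ_A) = exp(0.1800) = 1.1972.

1.20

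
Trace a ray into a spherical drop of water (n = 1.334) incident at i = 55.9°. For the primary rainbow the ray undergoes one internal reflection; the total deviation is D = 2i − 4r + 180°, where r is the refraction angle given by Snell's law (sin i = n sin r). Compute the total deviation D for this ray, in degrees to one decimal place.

sin r = sin 55.9° / 1.334 = 0.8281/1.334 = 0.6207; r = 38.37°.
D = 2·55.9° − 4·38.37° + 180° = 111.80° − 153.48° + 180° = 138.32°.

138.3°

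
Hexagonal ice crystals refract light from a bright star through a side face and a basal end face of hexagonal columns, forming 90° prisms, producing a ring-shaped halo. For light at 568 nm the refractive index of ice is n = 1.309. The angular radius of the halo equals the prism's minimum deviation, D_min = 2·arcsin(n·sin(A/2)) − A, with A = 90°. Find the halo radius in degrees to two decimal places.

45.52°

n·sin(A/2) = 1.309 × sin 45° = 1.309 × 0.7071 = 0.9256.
D_min = 2·arcsin(0.9256) − 90° = 2 × 67.759° − 90° = 45.519°.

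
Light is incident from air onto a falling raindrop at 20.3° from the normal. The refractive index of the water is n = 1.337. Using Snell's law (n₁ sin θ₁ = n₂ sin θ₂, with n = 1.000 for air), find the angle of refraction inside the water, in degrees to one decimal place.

15.0°

Snell: sin θ_r = sin θ_i / n = sin 20.3° / 1.337 = 0.3469 / 1.337 = 0.2595.
θ_r = arcsin(0.2595) = 15.04°.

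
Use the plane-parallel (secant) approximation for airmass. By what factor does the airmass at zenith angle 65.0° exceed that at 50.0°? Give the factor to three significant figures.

X(65.0°)/X(50.0°) = sec 65.0° / sec 50.0° = cos 50.0° / cos 65.0° = 0.6428/0.4226 = 1.5210.

1.52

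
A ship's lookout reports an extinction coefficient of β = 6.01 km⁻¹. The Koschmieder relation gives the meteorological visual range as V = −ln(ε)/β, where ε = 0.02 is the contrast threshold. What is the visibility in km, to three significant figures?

V = −ln(0.02) / 6.01 = 3.912 / 6.01 = 0.6509 km.

0.651 km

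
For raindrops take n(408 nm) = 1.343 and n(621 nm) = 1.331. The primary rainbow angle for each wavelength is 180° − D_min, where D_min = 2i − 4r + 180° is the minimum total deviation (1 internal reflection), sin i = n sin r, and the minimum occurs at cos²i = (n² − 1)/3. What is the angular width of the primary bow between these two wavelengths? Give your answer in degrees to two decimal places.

At 408 nm (n = 1.343): cos²i = 0.26788 → i = 58.830°, r = 39.577°, D_min = 139.354°, rainbow angle = 40.646°.
At 621 nm (n = 1.331): cos²i = 0.25719 → i = 59.527°, r = 40.356°, D_min = 137.630°, rainbow angle = 42.370°.
Angular width = |40.646° − 42.370°| = 1.724°.

1.72°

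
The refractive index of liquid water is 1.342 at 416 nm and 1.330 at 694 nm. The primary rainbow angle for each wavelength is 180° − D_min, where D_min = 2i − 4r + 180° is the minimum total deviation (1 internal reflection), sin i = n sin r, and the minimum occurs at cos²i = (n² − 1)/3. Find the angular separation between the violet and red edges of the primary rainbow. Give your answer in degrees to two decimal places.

1.73°

At 416 nm (n = 1.342): cos²i = 0.26699 → i = 58.888°, r = 39.641°, D_min = 139.213°, rainbow angle = 40.787°.
At 694 nm (n = 1.330): cos²i = 0.25630 → i = 59.585°, r = 40.422°, D_min = 137.484°, rainbow angle = 42.516°.
Angular width = |40.787° − 42.516°| = 1.729°.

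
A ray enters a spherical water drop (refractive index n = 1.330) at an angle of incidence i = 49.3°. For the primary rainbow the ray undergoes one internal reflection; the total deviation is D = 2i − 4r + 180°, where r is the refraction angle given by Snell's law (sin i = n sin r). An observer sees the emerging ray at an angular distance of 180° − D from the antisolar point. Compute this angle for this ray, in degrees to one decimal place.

sin r = sin 49.3° / 1.330 = 0.7581/1.330 = 0.5700; r = 34.75°.
D = 2·49.3° − 4·34.75° + 180° = 98.60° − 139.01° + 180° = 139.59°.
Angle from antisolar point = 180° − D = 40.41°.

40.4°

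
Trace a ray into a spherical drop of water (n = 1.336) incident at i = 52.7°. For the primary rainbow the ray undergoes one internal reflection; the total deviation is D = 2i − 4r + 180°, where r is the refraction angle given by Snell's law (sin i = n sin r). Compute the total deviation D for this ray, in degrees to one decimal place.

139.2°

sin r = sin 52.7° / 1.336 = 0.7955/1.336 = 0.5954; r = 36.54°.
D = 2·52.7° − 4·36.54° + 180° = 105.40° − 146.17° + 180° = 139.23°.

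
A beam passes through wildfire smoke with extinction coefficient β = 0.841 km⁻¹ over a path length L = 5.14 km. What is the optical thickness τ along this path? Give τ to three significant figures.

τ = β·L = 0.841 × 5.14 = 4.3227.

4.32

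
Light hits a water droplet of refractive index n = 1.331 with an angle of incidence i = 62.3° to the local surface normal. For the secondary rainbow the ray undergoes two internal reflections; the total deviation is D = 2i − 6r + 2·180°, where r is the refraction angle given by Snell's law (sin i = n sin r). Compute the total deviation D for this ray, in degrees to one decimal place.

234.4°

sin r = sin 62.3° / 1.331 = 0.8854/1.331 = 0.6652; r = 41.70°.
D = 2·62.3° − 6·41.70° + 2·180° = 124.60° − 250.19° + 360° = 234.41°.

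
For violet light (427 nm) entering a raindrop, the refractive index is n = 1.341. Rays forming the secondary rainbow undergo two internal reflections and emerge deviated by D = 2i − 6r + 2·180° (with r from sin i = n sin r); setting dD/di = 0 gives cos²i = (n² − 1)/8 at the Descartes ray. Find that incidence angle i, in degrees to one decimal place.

cos²i = (1.341² − 1)/8 = (1.79828 − 1)/8 = 0.09979.
cos i = 0.31589, so i = 71.586°.

71.6°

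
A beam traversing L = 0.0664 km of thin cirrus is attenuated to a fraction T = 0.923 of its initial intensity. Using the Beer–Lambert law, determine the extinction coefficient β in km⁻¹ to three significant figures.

Beer–Lambert: T = exp(−βL) ⇒ β = −ln(T)/L = −ln(0.923)/0.0664 = 0.0801/0.0664 = 1.207 km⁻¹.

1.21 km⁻¹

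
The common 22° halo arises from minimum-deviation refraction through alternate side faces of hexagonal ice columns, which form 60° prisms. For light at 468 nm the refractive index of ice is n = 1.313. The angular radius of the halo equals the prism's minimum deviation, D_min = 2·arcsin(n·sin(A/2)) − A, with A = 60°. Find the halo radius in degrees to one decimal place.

n·sin(A/2) = 1.313 × sin 30° = 1.313 × 0.5000 = 0.6565.
D_min = 2·arcsin(0.6565) − 60° = 2 × 41.033° − 60° = 22.067°.

22.1°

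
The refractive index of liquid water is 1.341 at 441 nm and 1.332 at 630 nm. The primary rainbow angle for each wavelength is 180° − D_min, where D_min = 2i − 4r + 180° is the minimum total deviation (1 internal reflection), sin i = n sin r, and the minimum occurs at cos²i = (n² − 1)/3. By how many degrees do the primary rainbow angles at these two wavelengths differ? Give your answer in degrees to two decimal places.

At 441 nm (n = 1.341): cos²i = 0.26609 → i = 58.946°, r = 39.705°, D_min = 139.071°, rainbow angle = 40.929°.
At 630 nm (n = 1.332): cos²i = 0.25807 → i = 59.469°, r = 40.290°, D_min = 137.776°, rainbow angle = 42.224°.
Angular width = |40.929° − 42.224°| = 1.295°.

1.29°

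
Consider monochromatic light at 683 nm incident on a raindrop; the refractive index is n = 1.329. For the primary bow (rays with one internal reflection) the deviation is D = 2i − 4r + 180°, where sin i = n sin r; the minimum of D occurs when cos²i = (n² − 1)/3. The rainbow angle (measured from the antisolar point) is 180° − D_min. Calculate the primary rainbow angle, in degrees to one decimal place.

cos²i = (1.76624 − 1)/3 = 0.25541; i = arccos(0.50538) = 59.643°.
sin r = sin 59.643°/1.329 = 0.64928; r = 40.487°.
D_min = 2·59.643° − 4·40.487° + 180° = 137.337°.
Rainbow angle = 180° − D_min = 42.663°.

42.7°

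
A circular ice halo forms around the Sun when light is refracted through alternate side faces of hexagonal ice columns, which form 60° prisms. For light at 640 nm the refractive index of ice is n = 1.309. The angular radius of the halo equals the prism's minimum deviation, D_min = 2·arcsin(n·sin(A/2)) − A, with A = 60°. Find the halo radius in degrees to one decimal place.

21.8°

n·sin(A/2) = 1.309 × sin 30° = 1.309 × 0.5000 = 0.6545.
D_min = 2·arcsin(0.6545) − 60° = 2 × 40.882° − 60° = 21.763°.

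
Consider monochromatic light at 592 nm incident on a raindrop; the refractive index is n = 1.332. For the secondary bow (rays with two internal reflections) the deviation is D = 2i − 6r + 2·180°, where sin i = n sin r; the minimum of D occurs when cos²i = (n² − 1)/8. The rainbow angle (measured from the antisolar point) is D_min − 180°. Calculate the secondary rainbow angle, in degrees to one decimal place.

50.6°

cos²i = (1.77422 − 1)/8 = 0.09678; i = arccos(0.31109) = 71.875°.
sin r = sin 71.875°/1.332 = 0.71350; r = 45.520°.
D_min = 2·71.875° − 6·45.520° + 360° = 230.628°.
Rainbow angle = D_min − 180° = 50.628°.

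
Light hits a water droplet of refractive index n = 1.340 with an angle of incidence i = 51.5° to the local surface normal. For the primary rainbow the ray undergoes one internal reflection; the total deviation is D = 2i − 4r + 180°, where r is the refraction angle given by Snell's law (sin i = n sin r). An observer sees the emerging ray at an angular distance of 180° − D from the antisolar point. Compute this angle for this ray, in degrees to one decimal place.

39.9°

sin r = sin 51.5° / 1.340 = 0.7826/1.340 = 0.5840; r = 35.73°.
D = 2·51.5° − 4·35.73° + 180° = 103.00° − 142.94° + 180° = 140.06°.
Angle from antisolar point = 180° − D = 39.94°.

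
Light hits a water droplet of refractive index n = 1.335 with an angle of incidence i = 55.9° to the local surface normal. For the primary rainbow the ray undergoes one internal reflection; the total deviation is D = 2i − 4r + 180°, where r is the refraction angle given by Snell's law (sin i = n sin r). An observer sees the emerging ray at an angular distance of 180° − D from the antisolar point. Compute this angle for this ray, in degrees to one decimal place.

sin r = sin 55.9° / 1.335 = 0.8281/1.335 = 0.6203; r = 38.34°.
D = 2·55.9° − 4·38.34° + 180° = 111.80° − 153.34° + 180° = 138.46°.
Angle from antisolar point = 180° − D = 41.54°.

41.5°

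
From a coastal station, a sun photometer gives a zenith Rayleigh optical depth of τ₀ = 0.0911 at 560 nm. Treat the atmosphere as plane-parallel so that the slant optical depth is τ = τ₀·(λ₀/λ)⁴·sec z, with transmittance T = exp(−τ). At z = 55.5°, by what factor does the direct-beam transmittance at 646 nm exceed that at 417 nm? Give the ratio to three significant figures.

1.54

Airmass: sec 55.5° = 1.7655.
τ(646 nm) = 0.0911 × (560/646)⁴ × 1.7655 = 0.0911 × 0.5647 × 1.7655 = 0.0908.
τ(417 nm) = 0.0911 × (560/417)⁴ × 1.7655 = 0.0911 × 3.2524 × 1.7655 = 0.5231.
T(646)/T(417) = exp(τ_B − τ_A) = exp(0.4323) = 1.5408.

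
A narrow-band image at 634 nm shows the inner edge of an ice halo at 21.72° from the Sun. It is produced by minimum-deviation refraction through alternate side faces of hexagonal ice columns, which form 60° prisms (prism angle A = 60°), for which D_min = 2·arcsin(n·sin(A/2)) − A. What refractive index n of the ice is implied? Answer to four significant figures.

Rearranging: n = sin((D_min + A)/2) / sin(A/2).
(D_min + A)/2 = (21.72° + 60°)/2 = 40.860°.
n = sin 40.860° / sin 30° = 0.6542 / 0.5000 = 1.3084.

1.308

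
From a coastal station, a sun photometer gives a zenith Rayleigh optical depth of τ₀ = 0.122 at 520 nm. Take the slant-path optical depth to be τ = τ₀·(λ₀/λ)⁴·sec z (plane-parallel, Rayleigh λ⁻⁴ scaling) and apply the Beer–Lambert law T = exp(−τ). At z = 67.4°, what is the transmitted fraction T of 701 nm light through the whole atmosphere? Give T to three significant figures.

0.908

sec 67.4° = 2.6022.
τ = 0.122 × (520/701)⁴ × 2.6022 = 0.122 × 0.3028 × 2.6022 = 0.0961.
T = exp(−0.0961) = 0.9084.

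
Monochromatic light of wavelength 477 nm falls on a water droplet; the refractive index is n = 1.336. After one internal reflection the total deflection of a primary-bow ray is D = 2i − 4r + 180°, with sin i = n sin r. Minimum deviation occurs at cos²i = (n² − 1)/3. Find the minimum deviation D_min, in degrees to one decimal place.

cos²i = (1.78490 − 1)/3 = 0.26163; i = arccos(0.51150) = 59.236°.
sin r = sin 59.236°/1.336 = 0.64318; r = 40.029°.
D_min = 2·59.236° − 4·40.029° + 180° = 138.356°.

138.4°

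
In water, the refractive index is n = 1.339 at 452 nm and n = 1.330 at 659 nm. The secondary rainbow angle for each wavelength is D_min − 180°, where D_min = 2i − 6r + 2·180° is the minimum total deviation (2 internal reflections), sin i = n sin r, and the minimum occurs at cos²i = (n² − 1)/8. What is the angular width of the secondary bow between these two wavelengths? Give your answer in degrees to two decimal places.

At 452 nm (n = 1.339): cos²i = 0.09912 → i = 71.650°, r = 45.141°, D_min = 232.451°, rainbow angle = 52.451°.
At 659 nm (n = 1.330): cos²i = 0.09611 → i = 71.940°, r = 45.630°, D_min = 230.101°, rainbow angle = 50.101°.
Angular width = |52.451° − 50.101°| = 2.350°.

2.35°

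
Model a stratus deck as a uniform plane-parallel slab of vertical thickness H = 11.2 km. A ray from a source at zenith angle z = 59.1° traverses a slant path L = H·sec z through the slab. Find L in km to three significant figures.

21.8 km

sec z = 1/cos 59.1° = 1.9473.
L = 11.2 × 1.9473 = 21.809 km.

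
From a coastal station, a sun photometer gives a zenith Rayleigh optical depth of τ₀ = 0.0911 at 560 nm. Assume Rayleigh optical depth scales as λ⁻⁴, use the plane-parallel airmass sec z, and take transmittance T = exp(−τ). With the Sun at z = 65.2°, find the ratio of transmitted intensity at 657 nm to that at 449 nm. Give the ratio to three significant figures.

Airmass: sec 65.2° = 2.3841.
τ(657 nm) = 0.0911 × (560/657)⁴ × 2.3841 = 0.0911 × 0.5278 × 2.3841 = 0.1146.
τ(449 nm) = 0.0911 × (560/449)⁴ × 2.3841 = 0.0911 × 2.4197 × 2.3841 = 0.5255.
T(657)/T(449) = exp(τ_B − τ_A) = exp(0.4109) = 1.5082.

1.51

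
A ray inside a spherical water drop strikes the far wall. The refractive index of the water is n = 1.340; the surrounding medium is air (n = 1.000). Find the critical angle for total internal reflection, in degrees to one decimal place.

48.3°

sin θ_c = n_air / n = 1.000 / 1.340 = 0.7463.
θ_c = arcsin(0.7463) = 48.27°.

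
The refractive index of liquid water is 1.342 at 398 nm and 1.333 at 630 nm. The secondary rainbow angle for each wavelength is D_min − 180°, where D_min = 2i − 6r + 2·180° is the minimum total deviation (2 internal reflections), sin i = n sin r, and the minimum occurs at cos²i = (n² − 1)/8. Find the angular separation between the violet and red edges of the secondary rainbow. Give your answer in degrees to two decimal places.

2.33°

At 398 nm (n = 1.342): cos²i = 0.10012 → i = 71.554°, r = 44.981°, D_min = 233.222°, rainbow angle = 53.222°.
At 630 nm (n = 1.333): cos²i = 0.09711 → i = 71.843°, r = 45.466°, D_min = 230.891°, rainbow angle = 50.891°.
Angular width = |53.222° − 50.891°| = 2.331°.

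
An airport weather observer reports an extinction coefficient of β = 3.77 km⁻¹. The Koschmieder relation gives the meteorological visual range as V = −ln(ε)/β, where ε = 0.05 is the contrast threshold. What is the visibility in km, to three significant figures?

V = −ln(0.05) / 3.77 = 2.996 / 3.77 = 0.7946 km.

0.795 km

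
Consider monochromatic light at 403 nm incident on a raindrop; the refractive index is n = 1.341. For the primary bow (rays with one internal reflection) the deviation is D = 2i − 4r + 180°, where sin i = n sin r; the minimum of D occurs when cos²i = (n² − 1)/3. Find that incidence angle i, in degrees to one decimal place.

58.9°

cos²i = (1.341² − 1)/3 = (1.79828 − 1)/3 = 0.26609.
cos i = 0.51584, so i = 58.946°.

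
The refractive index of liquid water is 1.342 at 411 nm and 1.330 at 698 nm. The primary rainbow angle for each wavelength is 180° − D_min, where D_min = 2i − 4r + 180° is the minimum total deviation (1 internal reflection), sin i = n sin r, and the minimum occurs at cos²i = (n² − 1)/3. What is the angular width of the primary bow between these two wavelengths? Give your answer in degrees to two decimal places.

At 411 nm (n = 1.342): cos²i = 0.26699 → i = 58.888°, r = 39.641°, D_min = 139.213°, rainbow angle = 40.787°.
At 698 nm (n = 1.330): cos²i = 0.25630 → i = 59.585°, r = 40.422°, D_min = 137.484°, rainbow angle = 42.516°.
Angular width = |40.787° − 42.516°| = 1.729°.

1.73°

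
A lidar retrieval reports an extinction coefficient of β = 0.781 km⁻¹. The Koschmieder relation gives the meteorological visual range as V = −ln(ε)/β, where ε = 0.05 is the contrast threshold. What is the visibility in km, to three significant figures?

V = −ln(0.05) / 0.781 = 2.996 / 0.781 = 3.8358 km.

3.84 km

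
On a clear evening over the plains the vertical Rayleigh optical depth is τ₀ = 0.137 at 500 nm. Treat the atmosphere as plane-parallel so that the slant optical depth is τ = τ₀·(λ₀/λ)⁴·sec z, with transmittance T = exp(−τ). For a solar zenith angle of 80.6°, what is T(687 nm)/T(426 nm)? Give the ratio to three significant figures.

3.88

Airmass: sec 80.6° = 6.1227.
τ(687 nm) = 0.137 × (500/687)⁴ × 6.1227 = 0.137 × 0.2806 × 6.1227 = 0.2354.
τ(426 nm) = 0.137 × (500/426)⁴ × 6.1227 = 0.137 × 1.8978 × 6.1227 = 1.5919.
T(687)/T(426) = exp(τ_B − τ_A) = exp(1.3565) = 3.8826.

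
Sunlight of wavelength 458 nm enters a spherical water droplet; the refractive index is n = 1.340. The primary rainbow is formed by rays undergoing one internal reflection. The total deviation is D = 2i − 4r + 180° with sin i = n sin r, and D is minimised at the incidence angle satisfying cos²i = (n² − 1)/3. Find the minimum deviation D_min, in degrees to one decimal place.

138.9°

cos²i = (1.79560 − 1)/3 = 0.26520; i = arccos(0.51498) = 59.004°.
sin r = sin 59.004°/1.340 = 0.63971; r = 39.770°.
D_min = 2·59.004° − 4·39.770° + 180° = 138.929°.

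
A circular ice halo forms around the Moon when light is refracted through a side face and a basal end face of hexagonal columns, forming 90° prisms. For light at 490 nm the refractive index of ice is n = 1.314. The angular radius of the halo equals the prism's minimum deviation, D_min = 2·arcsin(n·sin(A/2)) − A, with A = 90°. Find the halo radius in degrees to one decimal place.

n·sin(A/2) = 1.314 × sin 45° = 1.314 × 0.7071 = 0.9291.
D_min = 2·arcsin(0.9291) − 90° = 2 × 68.301° − 90° = 46.602°.

46.6°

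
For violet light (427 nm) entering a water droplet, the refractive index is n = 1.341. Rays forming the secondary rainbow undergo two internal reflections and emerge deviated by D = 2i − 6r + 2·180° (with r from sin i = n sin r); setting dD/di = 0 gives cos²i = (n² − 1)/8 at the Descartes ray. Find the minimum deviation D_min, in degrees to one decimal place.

cos²i = (1.79828 − 1)/8 = 0.09979; i = arccos(0.31589) = 71.586°.
sin r = sin 71.586°/1.341 = 0.70753; r = 45.034°.
D_min = 2·71.586° − 6·45.034° + 360° = 232.966°.

233.0°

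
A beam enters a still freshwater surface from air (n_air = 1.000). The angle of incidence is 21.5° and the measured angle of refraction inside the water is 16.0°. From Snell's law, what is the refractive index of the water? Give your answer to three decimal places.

1.330

n = sin θ_i / sin θ_r = sin 21.5° / sin 16.0° = 0.3665 / 0.2756 = 1.3297.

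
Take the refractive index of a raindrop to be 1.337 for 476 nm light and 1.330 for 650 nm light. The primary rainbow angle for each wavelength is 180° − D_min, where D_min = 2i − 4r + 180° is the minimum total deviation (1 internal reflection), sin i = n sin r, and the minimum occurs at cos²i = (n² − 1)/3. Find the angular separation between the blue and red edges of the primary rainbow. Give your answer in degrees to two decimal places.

At 476 nm (n = 1.337): cos²i = 0.26252 → i = 59.178°, r = 39.964°, D_min = 138.500°, rainbow angle = 41.500°.
At 650 nm (n = 1.330): cos²i = 0.25630 → i = 59.585°, r = 40.422°, D_min = 137.484°, rainbow angle = 42.516°.
Angular width = |41.500° − 42.516°| = 1.016°.

1.02°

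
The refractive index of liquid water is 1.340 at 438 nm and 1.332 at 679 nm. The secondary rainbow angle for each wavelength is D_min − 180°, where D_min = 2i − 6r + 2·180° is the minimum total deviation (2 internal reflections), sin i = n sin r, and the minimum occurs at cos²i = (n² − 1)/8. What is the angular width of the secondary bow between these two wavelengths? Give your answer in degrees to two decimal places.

2.08°

At 438 nm (n = 1.340): cos²i = 0.09945 → i = 71.618°, r = 45.088°, D_min = 232.709°, rainbow angle = 52.709°.
At 679 nm (n = 1.332): cos²i = 0.09678 → i = 71.875°, r = 45.520°, D_min = 230.628°, rainbow angle = 50.628°.
Angular width = |52.709° − 50.628°| = 2.080°.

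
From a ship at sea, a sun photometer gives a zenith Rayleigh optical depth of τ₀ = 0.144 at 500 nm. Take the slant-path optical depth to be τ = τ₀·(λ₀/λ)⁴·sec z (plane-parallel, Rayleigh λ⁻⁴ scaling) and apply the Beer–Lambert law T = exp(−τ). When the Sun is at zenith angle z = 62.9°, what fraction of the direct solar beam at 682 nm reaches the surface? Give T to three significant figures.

0.913

sec 62.9° = 2.1952.
τ = 0.144 × (500/682)⁴ × 2.1952 = 0.144 × 0.2889 × 2.1952 = 0.0913.
T = exp(−0.0913) = 0.9127.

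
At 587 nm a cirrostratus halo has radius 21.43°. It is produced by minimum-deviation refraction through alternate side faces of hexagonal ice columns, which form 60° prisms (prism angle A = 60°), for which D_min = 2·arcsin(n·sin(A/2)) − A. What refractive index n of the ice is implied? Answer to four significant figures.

Rearranging: n = sin((D_min + A)/2) / sin(A/2).
(D_min + A)/2 = (21.43° + 60°)/2 = 40.715°.
n = sin 40.715° / sin 30° = 0.6523 / 0.5000 = 1.3046.

1.305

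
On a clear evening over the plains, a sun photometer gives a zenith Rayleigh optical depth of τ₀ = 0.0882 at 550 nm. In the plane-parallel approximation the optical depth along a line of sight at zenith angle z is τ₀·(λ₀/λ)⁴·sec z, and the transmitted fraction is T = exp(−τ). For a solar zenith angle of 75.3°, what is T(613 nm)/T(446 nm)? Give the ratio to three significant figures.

Airmass: sec 75.3° = 3.9408.
τ(613 nm) = 0.0882 × (550/613)⁴ × 3.9408 = 0.0882 × 0.6481 × 3.9408 = 0.2252.
τ(446 nm) = 0.0882 × (550/446)⁴ × 3.9408 = 0.0882 × 2.3127 × 3.9408 = 0.8038.
T(613)/T(446) = exp(τ_B − τ_A) = exp(0.5786) = 1.7835.

1.78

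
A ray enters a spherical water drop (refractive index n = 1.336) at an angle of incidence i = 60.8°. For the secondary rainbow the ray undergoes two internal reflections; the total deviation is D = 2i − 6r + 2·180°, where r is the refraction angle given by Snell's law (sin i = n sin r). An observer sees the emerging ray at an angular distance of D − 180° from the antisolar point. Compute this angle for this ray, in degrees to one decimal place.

56.8°

sin r = sin 60.8° / 1.336 = 0.8729/1.336 = 0.6534; r = 40.80°.
D = 2·60.8° − 6·40.80° + 2·180° = 121.60° − 244.78° + 360° = 236.82°.
Angle from antisolar point = D − 180° = 56.82°.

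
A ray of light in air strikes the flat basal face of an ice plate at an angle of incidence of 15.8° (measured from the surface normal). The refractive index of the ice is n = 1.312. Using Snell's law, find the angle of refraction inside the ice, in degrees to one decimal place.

Snell: sin θ_r = sin θ_i / n = sin 15.8° / 1.312 = 0.2723 / 1.312 = 0.2075.
θ_r = arcsin(0.2075) = 11.98°.

12.0°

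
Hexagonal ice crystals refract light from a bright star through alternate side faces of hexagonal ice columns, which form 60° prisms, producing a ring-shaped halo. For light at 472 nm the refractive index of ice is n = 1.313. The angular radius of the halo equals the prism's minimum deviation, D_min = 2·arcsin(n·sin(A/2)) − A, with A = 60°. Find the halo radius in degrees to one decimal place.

22.1°

n·sin(A/2) = 1.313 × sin 30° = 1.313 × 0.5000 = 0.6565.
D_min = 2·arcsin(0.6565) − 60° = 2 × 41.033° − 60° = 22.067°.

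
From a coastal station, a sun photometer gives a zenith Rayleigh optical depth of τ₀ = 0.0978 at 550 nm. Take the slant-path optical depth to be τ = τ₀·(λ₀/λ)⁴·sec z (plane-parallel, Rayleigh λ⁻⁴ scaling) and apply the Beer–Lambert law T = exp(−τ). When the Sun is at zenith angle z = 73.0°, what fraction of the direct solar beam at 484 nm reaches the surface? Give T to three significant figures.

0.572

sec 73.0° = 3.4203.
τ = 0.0978 × (550/484)⁴ × 3.4203 = 0.0978 × 1.6675 × 3.4203 = 0.5578.
T = exp(−0.5578) = 0.5725.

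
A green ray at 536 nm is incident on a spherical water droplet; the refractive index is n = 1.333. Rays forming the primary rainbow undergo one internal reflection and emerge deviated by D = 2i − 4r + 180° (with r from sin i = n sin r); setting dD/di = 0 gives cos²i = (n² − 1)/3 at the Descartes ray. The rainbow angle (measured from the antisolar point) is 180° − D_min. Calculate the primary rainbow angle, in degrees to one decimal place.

42.1°

cos²i = (1.77689 − 1)/3 = 0.25896; i = arccos(0.50888) = 59.410°.
sin r = sin 59.410°/1.333 = 0.64579; r = 40.225°.
D_min = 2·59.410° − 4·40.225° + 180° = 137.922°.
Rainbow angle = 180° − D_min = 42.078°.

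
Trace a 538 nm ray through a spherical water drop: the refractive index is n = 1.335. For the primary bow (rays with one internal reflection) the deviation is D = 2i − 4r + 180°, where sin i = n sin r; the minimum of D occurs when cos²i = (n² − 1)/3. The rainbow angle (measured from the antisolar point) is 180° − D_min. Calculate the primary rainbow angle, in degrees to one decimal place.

cos²i = (1.78222 − 1)/3 = 0.26074; i = arccos(0.51063) = 59.294°.
sin r = sin 59.294°/1.335 = 0.64405; r = 40.094°.
D_min = 2·59.294° − 4·40.094° + 180° = 138.212°.
Rainbow angle = 180° − D_min = 41.788°.

41.8°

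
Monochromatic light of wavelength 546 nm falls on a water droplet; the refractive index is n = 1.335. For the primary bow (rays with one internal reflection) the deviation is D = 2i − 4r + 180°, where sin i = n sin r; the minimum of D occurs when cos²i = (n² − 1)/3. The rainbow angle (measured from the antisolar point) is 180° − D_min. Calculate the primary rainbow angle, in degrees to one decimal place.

cos²i = (1.78222 − 1)/3 = 0.26074; i = arccos(0.51063) = 59.294°.
sin r = sin 59.294°/1.335 = 0.64405; r = 40.094°.
D_min = 2·59.294° − 4·40.094° + 180° = 138.212°.
Rainbow angle = 180° − D_min = 41.788°.

41.8°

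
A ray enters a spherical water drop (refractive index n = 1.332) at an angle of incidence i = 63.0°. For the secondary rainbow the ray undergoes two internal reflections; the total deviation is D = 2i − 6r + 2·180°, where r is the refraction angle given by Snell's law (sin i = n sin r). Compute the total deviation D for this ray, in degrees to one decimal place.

sin r = sin 63.0° / 1.332 = 0.8910/1.332 = 0.6689; r = 41.98°.
D = 2·63.0° − 6·41.98° + 2·180° = 126.00° − 251.90° + 360° = 234.10°.

234.1°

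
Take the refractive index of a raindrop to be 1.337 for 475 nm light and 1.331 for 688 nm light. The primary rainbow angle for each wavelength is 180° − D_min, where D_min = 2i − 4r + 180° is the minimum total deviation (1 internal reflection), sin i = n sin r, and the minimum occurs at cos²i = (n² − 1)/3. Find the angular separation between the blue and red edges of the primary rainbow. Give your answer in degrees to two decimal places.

0.87°

At 475 nm (n = 1.337): cos²i = 0.26252 → i = 59.178°, r = 39.964°, D_min = 138.500°, rainbow angle = 41.500°.
At 688 nm (n = 1.331): cos²i = 0.25719 → i = 59.527°, r = 40.356°, D_min = 137.630°, rainbow angle = 42.370°.
Angular width = |41.500° − 42.370°| = 0.870°.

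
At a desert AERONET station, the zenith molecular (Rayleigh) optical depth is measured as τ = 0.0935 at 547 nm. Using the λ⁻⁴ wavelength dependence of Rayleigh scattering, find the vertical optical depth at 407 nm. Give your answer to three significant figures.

τ(407 nm) = τ(547 nm) × (547/407)⁴ = 0.0935 × (1.3440)⁴ = 0.0935 × 3.2627 = 0.3051.

0.305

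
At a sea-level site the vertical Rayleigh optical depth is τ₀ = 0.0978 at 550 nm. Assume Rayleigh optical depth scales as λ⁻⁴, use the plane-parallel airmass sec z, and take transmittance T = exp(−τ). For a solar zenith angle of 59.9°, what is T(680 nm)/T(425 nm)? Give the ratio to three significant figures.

Airmass: sec 59.9° = 1.9940.
τ(680 nm) = 0.0978 × (550/680)⁴ × 1.9940 = 0.0978 × 0.4280 × 1.9940 = 0.0835.
τ(425 nm) = 0.0978 × (550/425)⁴ × 1.9940 = 0.0978 × 2.8048 × 1.9940 = 0.5470.
T(680)/T(425) = exp(τ_B − τ_A) = exp(0.4635) = 1.5896.

1.59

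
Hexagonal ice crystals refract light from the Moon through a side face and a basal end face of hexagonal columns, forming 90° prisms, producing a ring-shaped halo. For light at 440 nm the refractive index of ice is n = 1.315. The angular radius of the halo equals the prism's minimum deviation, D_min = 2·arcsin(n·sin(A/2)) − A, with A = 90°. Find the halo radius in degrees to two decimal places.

n·sin(A/2) = 1.315 × sin 45° = 1.315 × 0.7071 = 0.9298.
D_min = 2·arcsin(0.9298) − 90° = 2 × 68.411° − 90° = 46.821°.

46.82°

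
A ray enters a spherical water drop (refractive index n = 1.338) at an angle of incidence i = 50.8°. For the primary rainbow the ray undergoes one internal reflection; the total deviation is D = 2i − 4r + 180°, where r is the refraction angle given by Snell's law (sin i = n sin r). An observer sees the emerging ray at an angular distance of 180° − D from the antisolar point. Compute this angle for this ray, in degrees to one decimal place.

sin r = sin 50.8° / 1.338 = 0.7749/1.338 = 0.5792; r = 35.39°.
D = 2·50.8° − 4·35.39° + 180° = 101.60° − 141.57° + 180° = 140.03°.
Angle from antisolar point = 180° − D = 39.97°.

40.0°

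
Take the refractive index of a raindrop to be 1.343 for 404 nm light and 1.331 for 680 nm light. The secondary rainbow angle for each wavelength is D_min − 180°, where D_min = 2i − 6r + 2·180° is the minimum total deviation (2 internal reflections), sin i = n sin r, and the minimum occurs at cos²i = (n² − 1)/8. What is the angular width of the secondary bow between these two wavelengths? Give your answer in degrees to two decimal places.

3.11°

At 404 nm (n = 1.343): cos²i = 0.10046 → i = 71.522°, r = 44.928°, D_min = 233.478°, rainbow angle = 53.478°.
At 680 nm (n = 1.331): cos²i = 0.09645 → i = 71.907°, r = 45.575°, D_min = 230.365°, rainbow angle = 50.365°.
Angular width = |53.478° − 50.365°| = 3.113°.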